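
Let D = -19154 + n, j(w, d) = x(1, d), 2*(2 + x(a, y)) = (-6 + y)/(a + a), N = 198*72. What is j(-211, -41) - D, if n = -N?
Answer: 133585/4 ≈ 33396.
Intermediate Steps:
N = 14256
x(a, y) = -2 + (-6 + y)/(4*a) (x(a, y) = -2 + ((-6 + y)/(a + a))/2 = -2 + ((-6 + y)/((2*a)))/2 = -2 + ((-6 + y)*(1/(2*a)))/2 = -2 + ((-6 + y)/(2*a))/2 = -2 + (-6 + y)/(4*a))
j(w, d) = -7/2 + d/4 (j(w, d) = (¼)*(-6 + d - 8*1)/1 = (¼)*1*(-6 + d - 8) = (¼)*1*(-14 + d) = -7/2 + d/4)
n = -14256 (n = -1*14256 = -14256)
D = -33410 (D = -19154 - 14256 = -33410)
j(-211, -41) - D = (-7/2 + (¼)*(-41)) - 1*(-33410) = (-7/2 - 41/4) + 33410 = -55/4 + 33410 = 133585/4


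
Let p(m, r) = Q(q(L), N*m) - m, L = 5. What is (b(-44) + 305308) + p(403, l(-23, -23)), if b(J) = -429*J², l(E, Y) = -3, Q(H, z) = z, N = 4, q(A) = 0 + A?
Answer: -524027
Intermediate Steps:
q(A) = A
p(m, r) = 3*m (p(m, r) = 4*m - m = 3*m)
(b(-44) + 305308) + p(403, l(-23, -23)) = (-429*(-44)² + 305308) + 3*403 = (-429*1936 + 305308) + 1209 = (-830544 + 305308) + 1209 = -525236 + 1209 = -524027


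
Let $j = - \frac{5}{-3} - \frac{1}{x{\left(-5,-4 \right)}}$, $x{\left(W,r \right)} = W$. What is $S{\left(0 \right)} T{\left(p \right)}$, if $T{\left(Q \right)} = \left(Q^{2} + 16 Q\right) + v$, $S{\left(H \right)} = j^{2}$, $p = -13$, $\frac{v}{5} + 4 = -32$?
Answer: $- \frac{57232}{75} \approx -763.09$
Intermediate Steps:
$v = -180$ ($v = -20 + 5 \left(-32\right) = -20 - 160 = -180$)
$j = \frac{28}{15}$ ($j = - \frac{5}{-3} - \frac{1}{-5} = \left(-5\right) \left(- \frac{1}{3}\right) - - \frac{1}{5} = \frac{5}{3} + \frac{1}{5} = \frac{28}{15} \approx 1.8667$)
$S{\left(H \right)} = \frac{784}{225}$ ($S{\left(H \right)} = \left(\frac{28}{15}\right)^{2} = \frac{784}{225}$)
$T{\left(Q \right)} = -180 + Q^{2} + 16 Q$ ($T{\left(Q \right)} = \left(Q^{2} + 16 Q\right) - 180 = -180 + Q^{2} + 16 Q$)
$S{\left(0 \right)} T{\left(p \right)} = \frac{784 \left(-180 + \left(-13\right)^{2} + 16 \left(-13\right)\right)}{225} = \frac{784 \left(-180 + 169 - 208\right)}{225} = \frac{784}{225} \left(-219\right) = - \frac{57232}{75}$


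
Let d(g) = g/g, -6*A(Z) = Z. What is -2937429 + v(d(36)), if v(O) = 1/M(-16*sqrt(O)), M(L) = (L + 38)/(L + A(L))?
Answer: -96935177/33 ≈ -2.9374e+6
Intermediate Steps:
A(Z) = -Z/6
M(L) = 6*(38 + L)/(5*L) (M(L) = (L + 38)/(L - L/6) = (38 + L)/((5*L/6)) = (38 + L)*(6/(5*L)) = 6*(38 + L)/(5*L))
d(g) = 1
v(O) = -40*sqrt(O)/(3*(38 - 16*sqrt(O))) (v(O) = 1/(6*(38 - 16*sqrt(O))/(5*((-16*sqrt(O))))) = 1/(6*(-1/(16*sqrt(O)))*(38 - 16*sqrt(O))/5) = 1/(-3*(38 - 16*sqrt(O))/(40*sqrt(O))) = -40*sqrt(O)/(3*(38 - 16*sqrt(O))))
-2937429 + v(d(36)) = -2937429 + 20*sqrt(1)/(3*(-19 + 8*sqrt(1))) = -2937429 + (20/3)*1/(-19 + 8*1) = -2937429 + (20/3)*1/(-19 + 8) = -2937429 + (20/3)*1/(-11) = -2937429 + (20/3)*1*(-1/11) = -2937429 - 20/33 = -96935177/33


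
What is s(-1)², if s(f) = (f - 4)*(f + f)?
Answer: 100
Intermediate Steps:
s(f) = 2*f*(-4 + f) (s(f) = (-4 + f)*(2*f) = 2*f*(-4 + f))
s(-1)² = (2*(-1)*(-4 - 1))² = (2*(-1)*(-5))² = 10² = 100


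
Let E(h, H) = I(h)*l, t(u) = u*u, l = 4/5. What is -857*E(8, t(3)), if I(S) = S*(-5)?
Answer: 27424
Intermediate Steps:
l = ⅘ (l = 4*(⅕) = ⅘ ≈ 0.80000)
I(S) = -5*S
t(u) = u²
E(h, H) = -4*h (E(h, H) = -5*h*(⅘) = -4*h)
-857*E(8, t(3)) = -(-3428)*8 = -857*(-32) = 27424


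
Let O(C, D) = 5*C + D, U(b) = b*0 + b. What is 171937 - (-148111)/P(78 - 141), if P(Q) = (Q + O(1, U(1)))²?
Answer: 558771424/3249 ≈ 1.7198e+5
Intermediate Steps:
U(b) = b (U(b) = 0 + b = b)
O(C, D) = D + 5*C
P(Q) = (6 + Q)² (P(Q) = (Q + (1 + 5*1))² = (Q + (1 + 5))² = (Q + 6)² = (6 + Q)²)
171937 - (-148111)/P(78 - 141) = 171937 - (-148111)/((6 + (78 - 141))²) = 171937 - (-148111)/((6 - 63)²) = 171937 - (-148111)/((-57)²) = 171937 - (-148111)/3249 = 171937 - 1*(-148111/3249) = 171937 + 148111/3249 = 558771424/3249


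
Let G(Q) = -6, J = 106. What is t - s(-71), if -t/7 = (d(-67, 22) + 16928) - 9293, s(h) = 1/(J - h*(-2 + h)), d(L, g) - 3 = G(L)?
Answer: -271233647/5077 ≈ -53424.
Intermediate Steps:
d(L, g) = -3 (d(L, g) = 3 - 6 = -3)
s(h) = 1/(106 - h*(-2 + h))
t = -53424 (t = -7*((-3 + 16928) - 9293) = -7*(16925 - 9293) = -7*7632 = -53424)
t - s(-71) = -53424 - 1/(106 - 1*(-71)² + 2*(-71)) = -53424 - 1/(106 - 1*5041 - 142) = -53424 - 1/(106 - 5041 - 142) = -53424 - 1/(-5077) = -53424 - 1*(-1/5077) = -53424 + 1/5077 = -271233647/5077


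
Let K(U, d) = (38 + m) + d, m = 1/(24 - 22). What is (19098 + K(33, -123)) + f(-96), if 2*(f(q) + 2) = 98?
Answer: 38121/2 ≈ 19061.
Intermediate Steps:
m = ½ (m = 1/2 = ½ ≈ 0.50000)
f(q) = 47 (f(q) = -2 + (½)*98 = -2 + 49 = 47)
K(U, d) = 77/2 + d (K(U, d) = (38 + ½) + d = 77/2 + d)
(19098 + K(33, -123)) + f(-96) = (19098 + (77/2 - 123)) + 47 = (19098 - 169/2) + 47 = 38027/2 + 47 = 38121/2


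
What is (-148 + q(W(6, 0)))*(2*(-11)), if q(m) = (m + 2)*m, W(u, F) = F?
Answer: 3256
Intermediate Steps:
q(m) = m*(2 + m) (q(m) = (2 + m)*m = m*(2 + m))
(-148 + q(W(6, 0)))*(2*(-11)) = (-148 + 0*(2 + 0))*(2*(-11)) = (-148 + 0*2)*(-22) = (-148 + 0)*(-22) = -148*(-22) = 3256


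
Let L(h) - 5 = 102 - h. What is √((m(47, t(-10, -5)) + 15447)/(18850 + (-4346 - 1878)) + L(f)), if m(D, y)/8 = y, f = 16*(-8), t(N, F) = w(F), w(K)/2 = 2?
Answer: √37658168714/12626 ≈ 15.370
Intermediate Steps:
w(K) = 4 (w(K) = 2*2 = 4)
t(N, F) = 4
f = -128
m(D, y) = 8*y
L(h) = 107 - h (L(h) = 5 + (102 - h) = 107 - h)
√((m(47, t(-10, -5)) + 15447)/(18850 + (-4346 - 1878)) + L(f)) = √((8*4 + 15447)/(18850 + (-4346 - 1878)) + (107 - 1*(-128))) = √((32 + 15447)/(18850 - 6224) + (107 + 128)) = √(15479/12626 + 235) = √(2982589/12626) = √37658168714/12626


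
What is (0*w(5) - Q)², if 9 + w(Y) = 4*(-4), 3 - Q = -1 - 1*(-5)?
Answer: 1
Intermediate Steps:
Q = -1 (Q = 3 - (-1 - 1*(-5)) = 3 - (-1 + 5) = 3 - 1*4 = 3 - 4 = -1)
w(Y) = -25 (w(Y) = -9 + 4*(-4) = -9 - 16 = -25)
(0*w(5) - Q)² = (0*(-25) - 1*(-1))² = (0 + 1)² = 1² = 1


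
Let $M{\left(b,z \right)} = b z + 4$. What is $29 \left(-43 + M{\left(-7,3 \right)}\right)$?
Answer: $-1740$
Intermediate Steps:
$M{\left(b,z \right)} = 4 + b z$
$29 \left(-43 + M{\left(-7,3 \right)}\right) = 29 \left(-43 + \left(4 - 21\right)\right) = 29 \left(-43 - 17\right) = 29 \left(-60\right) = -1740$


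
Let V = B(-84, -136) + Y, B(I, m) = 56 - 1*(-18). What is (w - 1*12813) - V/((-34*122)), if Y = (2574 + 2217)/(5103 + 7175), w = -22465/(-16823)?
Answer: -10976775329891547/856780989512 ≈ -12812.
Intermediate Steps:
B(I, m) = 74 (B(I, m) = 56 + 18 = 74)
w = 22465/16823 (w = -22465*(-1/16823) = 22465/16823 ≈ 1.3354)
Y = 4791/12278 ≈ 0.39021
V = 913363/12278 (V = 74 + 4791/12278 = 913363/12278 ≈ 74.390)
(w - 1*12813) - V/((-34*122)) = (22465/16823 - 1*12813) - 913363/(12278*((-34*122))) = (22465/16823 - 12813) - 913363/(12278*(-4148)) = -215530634/16823 - 913363*(-1)/(12278*4148) = -215530634/16823 - 1*(-913363/50929144) = -215530634/16823 + 913363/50929144 = -10976775329891547/856780989512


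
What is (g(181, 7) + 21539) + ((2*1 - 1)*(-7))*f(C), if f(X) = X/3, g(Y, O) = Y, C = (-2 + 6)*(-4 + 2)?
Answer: 65216/3 ≈ 21739.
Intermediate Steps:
C = -8 (C = 4*(-2) = -8)
f(X) = X/3 (f(X) = X*(1/3) = X/3)
(g(181, 7) + 21539) + ((2*1 - 1)*(-7))*f(C) = (181 + 21539) + ((2*1 - 1)*(-7))*((1/3)*(-8)) = 21720 + ((2 - 1)*(-7))*(-8/3) = 21720 + (1*(-7))*(-8/3) = 21720 - 7*(-8/3) = 21720 + 56/3 = 65216/3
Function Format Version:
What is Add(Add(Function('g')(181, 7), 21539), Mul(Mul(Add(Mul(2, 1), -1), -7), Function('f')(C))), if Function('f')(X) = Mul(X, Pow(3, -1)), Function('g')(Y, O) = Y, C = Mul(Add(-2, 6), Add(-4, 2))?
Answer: Rational(65216, 3) ≈ 21739.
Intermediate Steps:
C = -8 (C = Mul(4, -2) = -8)
Function('f')(X) = Mul(Rational(1, 3), X) (Function('f')(X) = Mul(X, Rational(1, 3)) = Mul(Rational(1, 3), X))
Add(Add(Function('g')(181, 7), 21539), Mul(Mul(Add(Mul(2, 1), -1), -7), Function('f')(C))) = Add(Add(181, 21539), Mul(Mul(Add(Mul(2, 1), -1), -7), Mul(Rational(1, 3), -8))) = Add(21720, Mul(Mul(Add(2, -1), -7), Rational(-8, 3))) = Add(21720, Mul(Mul(1, -7), Rational(-8, 3))) = Add(21720, Mul(-7, Rational(-8, 3))) = Add(21720, Rational(56, 3)) = Rational(65216, 3)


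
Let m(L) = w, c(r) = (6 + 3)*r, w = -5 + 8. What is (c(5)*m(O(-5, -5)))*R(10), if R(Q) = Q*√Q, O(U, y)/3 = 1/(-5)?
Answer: 1350*√10 ≈ 4269.1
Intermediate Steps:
O(U, y) = -⅗ (O(U, y) = 3/(-5) = 3*(-⅕) = -⅗)
R(Q) = Q^(3/2)
w = 3
c(r) = 9*r
m(L) = 3
(c(5)*m(O(-5, -5)))*R(10) = ((9*5)*3)*10^(3/2) = (45*3)*(10*√10) = 135*(10*√10) = 1350*√10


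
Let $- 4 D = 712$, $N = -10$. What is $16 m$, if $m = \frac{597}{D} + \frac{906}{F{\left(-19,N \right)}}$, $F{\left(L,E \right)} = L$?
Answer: $- \frac{1380888}{1691} \approx -816.61$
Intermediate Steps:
$D = -178$ ($D = \left(- \frac{1}{4}\right) 712 = -178$)
$m = - \frac{172611}{3382}$ ($m = \frac{597}{-178} + \frac{906}{-19} = 597 \left(- \frac{1}{178}\right) + 906 \left(- \frac{1}{19}\right) = - \frac{597}{178} - \frac{906}{19} = - \frac{172611}{3382} \approx -51.038$)
$16 m = 16 \left(- \frac{172611}{3382}\right) = - \frac{1380888}{1691}$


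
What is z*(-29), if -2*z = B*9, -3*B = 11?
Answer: -957/2 ≈ -478.50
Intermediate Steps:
B = -11/3 (B = -1/3*11 = -11/3 ≈ -3.6667)
z = 33/2 (z = -(-11)*9/6 = -1/2*(-33) = 33/2 ≈ 16.500)
z*(-29) = (33/2)*(-29) = -957/2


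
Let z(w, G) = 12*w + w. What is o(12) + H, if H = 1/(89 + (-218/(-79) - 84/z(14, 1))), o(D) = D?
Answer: 1126183/93763 ≈ 12.011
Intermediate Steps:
z(w, G) = 13*w
H = 1027/93763 (H = 1/(89 + (-218/(-79) - 84/(13*14))) = 1/(89 + (-218*(-1/79) - 84/182)) = 1/(89 + (218/79 - 84*1/182)) = 1/(89 + (218/79 - 6/13)) = 1/(89 + 2360/1027) = 1/(93763/1027) = 1027/93763 ≈ 0.010953)
o(12) + H = 12 + 1027/93763 = 1126183/93763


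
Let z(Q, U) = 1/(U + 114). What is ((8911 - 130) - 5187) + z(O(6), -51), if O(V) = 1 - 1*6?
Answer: 226423/63 ≈ 3594.0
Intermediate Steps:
O(V) = -5 (O(V) = 1 - 6 = -5)
z(Q, U) = 1/(114 + U)
((8911 - 130) - 5187) + z(O(6), -51) = ((8911 - 130) - 5187) + 1/(114 - 51) = (8781 - 5187) + 1/63 = 3594 + 1/63 = 226423/63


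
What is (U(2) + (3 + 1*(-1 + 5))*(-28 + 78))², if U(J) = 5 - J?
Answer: 124609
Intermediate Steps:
(U(2) + (3 + 1*(-1 + 5))*(-28 + 78))² = ((5 - 1*2) + (3 + 1*(-1 + 5))*(-28 + 78))² = ((5 - 2) + (3 + 1*4)*50)² = (3 + (3 + 4)*50)² = (3 + 7*50)² = (3 + 350)² = 353² = 124609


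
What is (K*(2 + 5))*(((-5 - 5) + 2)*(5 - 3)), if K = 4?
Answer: -448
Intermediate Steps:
(K*(2 + 5))*(((-5 - 5) + 2)*(5 - 3)) = (4*(2 + 5))*(((-5 - 5) + 2)*(5 - 3)) = (4*7)*((-10 + 2)*2) = 28*(-8*2) = 28*(-16) = -448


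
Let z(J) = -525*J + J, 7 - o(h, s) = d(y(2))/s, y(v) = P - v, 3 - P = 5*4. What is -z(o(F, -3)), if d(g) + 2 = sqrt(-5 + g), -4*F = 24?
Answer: 9956/3 + 1048*I*sqrt(6)/3 ≈ 3318.7 + 855.69*I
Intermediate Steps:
P = -17 (P = 3 - 5*4 = 3 - 1*20 = 3 - 20 = -17)
F = -6 (F = -1/4*24 = -6)
y(v) = -17 - v
d(g) = -2 + sqrt(-5 + g)
o(h, s) = 7 - (-2 + 2*I*sqrt(6))/s (o(h, s) = 7 - (-2 + sqrt(-5 + (-17 - 1*2)))/s = 7 - (-2 + sqrt(-5 + (-17 - 2)))/s = 7 - (-2 + sqrt(-5 - 19))/s = 7 - (-2 + sqrt(-24))/s = 7 - (-2 + 2*I*sqrt(6))/s)
z(J) = -524*J
-z(o(F, -3)) = -(-524)*(2 + 7*(-3) - 2*I*sqrt(6))/(-3) = -(-524)*(-(2 - 21 - 2*I*sqrt(6))/3) = -(-524)*(-(-19 - 2*I*sqrt(6))/3) = -(-524)*(19/3 + 2*I*sqrt(6)/3) = -(-9956/3 - 1048*I*sqrt(6)/3) = 9956/3 + 1048*I*sqrt(6)/3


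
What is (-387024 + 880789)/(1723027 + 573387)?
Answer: 493765/2296414 ≈ 0.21502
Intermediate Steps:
(-387024 + 880789)/(1723027 + 573387) = 493765/2296414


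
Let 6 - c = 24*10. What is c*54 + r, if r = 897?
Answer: -11739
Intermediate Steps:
c = -234 (c = 6 - 24*10 = 6 - 1*240 = 6 - 240 = -234)
c*54 + r = -234*54 + 897 = -12636 + 897 = -11739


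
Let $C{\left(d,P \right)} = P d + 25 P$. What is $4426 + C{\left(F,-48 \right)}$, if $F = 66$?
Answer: $58$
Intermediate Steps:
$C{\left(d,P \right)} = 25 P + P d$
$4426 + C{\left(F,-48 \right)} = 4426 - 48 \left(25 + 66\right) = 4426 - 4368 = 58$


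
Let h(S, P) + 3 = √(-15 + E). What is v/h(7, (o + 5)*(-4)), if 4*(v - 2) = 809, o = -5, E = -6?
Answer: -817/40 - 817*I*√21/120 ≈ -20.425 - 31.2*I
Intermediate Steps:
v = 817/4 (v = 2 + (¼)*809 = 2 + 809/4 = 817/4 ≈ 204.25)
h(S, P) = -3 + I*√21 (h(S, P) = -3 + √(-15 - 6) = -3 + √(-21) = -3 + I*√21)
v/h(7, (o + 5)*(-4)) = 817/(4*(-3 + I*√21))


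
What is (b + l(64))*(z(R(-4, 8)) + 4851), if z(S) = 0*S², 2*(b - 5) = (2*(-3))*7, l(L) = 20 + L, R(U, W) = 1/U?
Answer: 329868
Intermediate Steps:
b = -16 (b = 5 + ((2*(-3))*7)/2 = 5 + (-6*7)/2 = 5 + (½)*(-42) = 5 - 21 = -16)
z(S) = 0
(b + l(64))*(z(R(-4, 8)) + 4851) = (-16 + (20 + 64))*(0 + 4851) = (-16 + 84)*4851 = 68*4851 = 329868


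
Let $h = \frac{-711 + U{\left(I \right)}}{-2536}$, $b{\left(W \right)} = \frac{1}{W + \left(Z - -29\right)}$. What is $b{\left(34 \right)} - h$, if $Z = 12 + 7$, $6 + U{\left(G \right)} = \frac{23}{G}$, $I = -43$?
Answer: $- \frac{605245}{2235484} \approx -0.27074$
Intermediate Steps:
$U{\left(G \right)} = -6 + \frac{23}{G}$
$Z = 19$
$b{\left(W \right)} = \frac{1}{48 + W}$ ($b{\left(W \right)} = \frac{1}{W + \left(19 - -29\right)} = \frac{1}{W + \left(19 + 29\right)} = \frac{1}{W + 48} = \frac{1}{48 + W}$)
$h = \frac{15427}{54524}$ ($h = \frac{-711 - \left(6 - \frac{23}{-43}\right)}{-2536} = \left(-711 + \left(-6 + 23 \left(- \frac{1}{43}\right)\right)\right) \left(- \frac{1}{2536}\right) = \left(-711 - \frac{281}{43}\right) \left(- \frac{1}{2536}\right) = \left(- \frac{30854}{43}\right) \left(- \frac{1}{2536}\right) = \frac{15427}{54524} \approx 0.28294$)
$b{\left(34 \right)} - h = \frac{1}{48 + 34} - \frac{15427}{54524} = \frac{1}{82} - \frac{15427}{54524} = - \frac{605245}{2235484}$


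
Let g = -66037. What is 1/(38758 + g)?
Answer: -1/27279 ≈ -3.6658e-5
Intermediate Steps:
1/(38758 + g) = 1/(38758 - 66037) = 1/(-27279) = -1/27279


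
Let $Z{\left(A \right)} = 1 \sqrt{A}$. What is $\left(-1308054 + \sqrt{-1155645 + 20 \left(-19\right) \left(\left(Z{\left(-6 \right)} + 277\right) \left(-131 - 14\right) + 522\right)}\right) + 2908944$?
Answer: $1600890 + \sqrt{13908695 + 55100 i \sqrt{6}} \approx 1.6046 \cdot 10^{6} + 18.095 i$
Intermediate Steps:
$Z{\left(A \right)} = \sqrt{A}$
$\left(-1308054 + \sqrt{-1155645 + 20 \left(-19\right) \left(\left(Z{\left(-6 \right)} + 277\right) \left(-131 - 14\right) + 522\right)}\right) + 2908944 = \left(-1308054 + \sqrt{-1155645 + 20 \left(-19\right) \left(\left(\sqrt{-6} + 277\right) \left(-131 - 14\right) + 522\right)}\right) + 2908944 = \left(-1308054 + \sqrt{-1155645 - 380 \left(\left(i \sqrt{6} + 277\right) \left(-145\right) + 522\right)}\right) + 2908944 = \left(-1308054 + \sqrt{-1155645 - 380 \left(\left(277 + i \sqrt{6}\right) \left(-145\right) + 522\right)}\right) + 2908944 = \left(-1308054 + \sqrt{-1155645 - 380 \left(\left(-40165 - 145 i \sqrt{6}\right) + 522\right)}\right) + 2908944 = \left(-1308054 + \sqrt{-1155645 - 380 \left(-39643 - 145 i \sqrt{6}\right)}\right) + 2908944 = \left(-1308054 + \sqrt{-1155645 + \left(15064340 + 55100 i \sqrt{6}\right)}\right) + 2908944 = \left(-1308054 + \sqrt{13908695 + 55100 i \sqrt{6}}\right) + 2908944 = 1600890 + \sqrt{13908695 + 55100 i \sqrt{6}}$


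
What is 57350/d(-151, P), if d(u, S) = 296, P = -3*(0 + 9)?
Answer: 775/4 ≈ 193.75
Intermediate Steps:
P = -27 (P = -3*9 = -27)
57350/d(-151, P) = 57350/296 = 57350*(1/296) = 775/4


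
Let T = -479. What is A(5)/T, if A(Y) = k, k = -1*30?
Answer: 30/479 ≈ 0.062630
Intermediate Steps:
k = -30
A(Y) = -30
A(5)/T = -30/(-479) = -30*(-1/479) = 30/479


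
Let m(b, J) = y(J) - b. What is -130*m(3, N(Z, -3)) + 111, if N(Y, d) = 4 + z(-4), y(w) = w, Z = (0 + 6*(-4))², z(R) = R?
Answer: 501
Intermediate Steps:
Z = 576 (Z = (0 - 24)² = (-24)² = 576)
N(Y, d) = 0 (N(Y, d) = 4 - 4 = 0)
m(b, J) = J - b
-130*m(3, N(Z, -3)) + 111 = -130*(0 - 1*3) + 111 = -130*(0 - 3) + 111 = -130*(-3) + 111 = 390 + 111 = 501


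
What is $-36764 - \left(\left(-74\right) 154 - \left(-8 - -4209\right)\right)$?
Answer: $-21167$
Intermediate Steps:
$-36764 - \left(\left(-74\right) 154 - \left(-8 - -4209\right)\right) = -36764 - \left(-11396 - \left(-8 + 4209\right)\right) = -36764 - \left(-11396 - 4201\right) = -36764 - -15597 = -36764 + 15597 = -21167$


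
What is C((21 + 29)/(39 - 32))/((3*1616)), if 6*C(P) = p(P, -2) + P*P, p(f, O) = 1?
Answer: 2549/1425312 ≈ 0.0017884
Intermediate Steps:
C(P) = ⅙ + P²/6 (C(P) = (1 + P*P)/6 = (1 + P²)/6 = ⅙ + P²/6)
C((21 + 29)/(39 - 32))/((3*1616)) = (⅙ + ((21 + 29)/(39 - 32))²/6)/((3*1616)) = (⅙ + (50/7)²/6)/4848 = (⅙ + (50*(⅐))²/6)*(1/4848) = (⅙ + (50/7)²/6)*(1/4848) = (⅙ + (⅙)*(2500/49))*(1/4848) = (⅙ + 1250/147)*(1/4848) = (2549/294)*(1/4848) = 2549/1425312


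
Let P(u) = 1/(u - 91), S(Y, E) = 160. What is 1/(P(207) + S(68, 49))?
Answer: 116/18561 ≈ 0.0062497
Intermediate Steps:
P(u) = 1/(-91 + u)
1/(P(207) + S(68, 49)) = 1/(1/(-91 + 207) + 160) = 1/(1/116 + 160) = 1/(18561/116) = 116/18561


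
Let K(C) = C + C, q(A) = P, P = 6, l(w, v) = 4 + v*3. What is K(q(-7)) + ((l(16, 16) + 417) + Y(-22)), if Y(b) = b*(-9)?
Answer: 679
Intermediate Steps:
Y(b) = -9*b
l(w, v) = 4 + 3*v
q(A) = 6
K(C) = 2*C
K(q(-7)) + ((l(16, 16) + 417) + Y(-22)) = 2*6 + (((4 + 3*16) + 417) - 9*(-22)) = 12 + (((4 + 48) + 417) + 198) = 12 + ((52 + 417) + 198) = 12 + (469 + 198) = 12 + 667 = 679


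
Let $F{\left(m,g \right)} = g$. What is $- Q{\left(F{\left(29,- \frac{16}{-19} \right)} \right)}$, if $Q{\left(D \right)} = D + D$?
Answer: $- \frac{32}{19} \approx -1.6842$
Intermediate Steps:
$Q{\left(D \right)} = 2 D$
$- Q{\left(F{\left(29,- \frac{16}{-19} \right)} \right)} = - 2 \left(- \frac{16}{-19}\right) = - 2 \left(\left(-16\right) \left(- \frac{1}{19}\right)\right) = - \frac{2 \cdot 16}{19} = \left(-1\right) \frac{32}{19} = - \frac{32}{19}$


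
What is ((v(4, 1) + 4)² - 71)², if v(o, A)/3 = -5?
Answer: 2500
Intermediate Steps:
v(o, A) = -15 (v(o, A) = 3*(-5) = -15)
((v(4, 1) + 4)² - 71)² = ((-15 + 4)² - 71)² = ((-11)² - 71)² = (121 - 71)² = 50² = 2500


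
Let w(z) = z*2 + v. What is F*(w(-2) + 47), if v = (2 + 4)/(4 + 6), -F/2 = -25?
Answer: 2180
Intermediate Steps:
F = 50 (F = -2*(-25) = 50)
v = 3/5 (v = 6/10 = 6*(1/10) = 3/5 ≈ 0.60000)
w(z) = 3/5 + 2*z (w(z) = z*2 + 3/5 = 2*z + 3/5 = 3/5 + 2*z)
F*(w(-2) + 47) = 50*((3/5 + 2*(-2)) + 47) = 50*((3/5 - 4) + 47) = 50*(-17/5 + 47) = 50*(218/5) = 2180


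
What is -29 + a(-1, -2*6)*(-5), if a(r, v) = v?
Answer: 31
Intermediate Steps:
-29 + a(-1, -2*6)*(-5) = -29 - 2*6*(-5) = -29 - 12*(-5) = -29 + 60 = 31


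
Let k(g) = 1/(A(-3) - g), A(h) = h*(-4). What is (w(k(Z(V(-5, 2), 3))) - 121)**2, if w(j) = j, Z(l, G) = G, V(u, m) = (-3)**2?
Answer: 1183744/81 ≈ 14614.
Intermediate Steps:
A(h) = -4*h
V(u, m) = 9
k(g) = 1/(12 - g) (k(g) = 1/(-4*(-3) - g) = 1/(12 - g))
(w(k(Z(V(-5, 2), 3))) - 121)**2 = (-1/(-12 + 3) - 121)**2 = (-1/(-9) - 121)**2 = (-1*(-1/9) - 121)**2 = (1/9 - 121)**2 = (-1088/9)**2 = 1183744/81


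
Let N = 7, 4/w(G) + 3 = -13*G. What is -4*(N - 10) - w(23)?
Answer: 1814/151 ≈ 12.013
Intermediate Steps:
w(G) = 4/(-3 - 13*G)
-4*(N - 10) - w(23) = -4*(7 - 10) - (-4)/(3 + 13*23) = -4*(-3) - (-4)/(3 + 299) = 12 - (-4)/302 = 12 - 1*(-2/151) = 12 + 2/151 = 1814/151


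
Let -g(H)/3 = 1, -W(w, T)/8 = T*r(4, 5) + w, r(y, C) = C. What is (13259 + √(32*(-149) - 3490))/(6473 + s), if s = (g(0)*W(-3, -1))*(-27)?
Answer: 13259/11657 + I*√8258/11657 ≈ 1.1374 + 0.0077956*I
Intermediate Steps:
W(w, T) = -40*T - 8*w (W(w, T) = -8*(T*5 + w) = -8*(5*T + w) = -8*(w + 5*T) = -40*T - 8*w)
g(H) = -3 (g(H) = -3*1 = -3)
s = 5184 (s = -3*(-40*(-1) - 8*(-3))*(-27) = -3*(40 + 24)*(-27) = -3*64*(-27) = -192*(-27) = 5184)
(13259 + √(32*(-149) - 3490))/(6473 + s) = (13259 + √(32*(-149) - 3490))/(6473 + 5184) = (13259 + √(-4768 - 3490))/11657 = (13259 + √(-8258))*(1/11657) = (13259 + I*√8258)*(1/11657) = 13259/11657 + I*√8258/11657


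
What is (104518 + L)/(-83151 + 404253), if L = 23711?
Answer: 42743/107034 ≈ 0.39934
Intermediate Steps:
(104518 + L)/(-83151 + 404253) = (104518 + 23711)/(-83151 + 404253) = 128229/321102 = 128229*(1/321102) = 42743/107034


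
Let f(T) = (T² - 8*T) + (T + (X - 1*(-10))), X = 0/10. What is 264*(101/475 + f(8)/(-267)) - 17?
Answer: 902021/42275 ≈ 21.337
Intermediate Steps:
X = 0 (X = 0*(⅒) = 0)
f(T) = 10 + T² - 7*T (f(T) = (T² - 8*T) + (T + (0 - 1*(-10))) = (T² - 8*T) + (T + (0 + 10)) = (T² - 8*T) + (T + 10) = (T² - 8*T) + (10 + T) = 10 + T² - 7*T)
264*(101/475 + f(8)/(-267)) - 17 = 264*(101/475 + (10 + 8² - 7*8)/(-267)) - 17 = 264*(101*(1/475) + (10 + 64 - 56)*(-1/267)) - 17 = 264*(101/475 + 18*(-1/267)) - 17 = 264*(101/475 - 6/89) - 17 = 264*(6139/42275) - 17 = 1620696/42275 - 17 = 902021/42275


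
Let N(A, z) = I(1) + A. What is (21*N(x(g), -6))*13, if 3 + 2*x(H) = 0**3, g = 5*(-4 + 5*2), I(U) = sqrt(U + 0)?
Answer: -273/2 ≈ -136.50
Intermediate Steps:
I(U) = sqrt(U)
g = 30 (g = 5*(-4 + 10) = 5*6 = 30)
x(H) = -3/2 (x(H) = -3/2 + (1/2)*0**3 = -3/2 + (1/2)*0 = -3/2 + 0 = -3/2)
N(A, z) = 1 + A (N(A, z) = sqrt(1) + A = 1 + A)
(21*N(x(g), -6))*13 = (21*(1 - 3/2))*13 = (21*(-1/2))*13 = -21/2*13 = -273/2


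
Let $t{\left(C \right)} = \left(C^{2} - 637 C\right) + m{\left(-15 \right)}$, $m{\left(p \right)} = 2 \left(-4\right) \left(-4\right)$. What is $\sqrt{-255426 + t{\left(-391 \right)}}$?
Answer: $\sqrt{146554} \approx 382.82$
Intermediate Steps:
$m{\left(p \right)} = 32$ ($m{\left(p \right)} = \left(-8\right) \left(-4\right) = 32$)
$t{\left(C \right)} = 32 + C^{2} - 637 C$ ($t{\left(C \right)} = \left(C^{2} - 637 C\right) + 32 = 32 + C^{2} - 637 C$)
$\sqrt{-255426 + t{\left(-391 \right)}} = \sqrt{-255426 + \left(32 + \left(-391\right)^{2} - -249067\right)} = \sqrt{-255426 + \left(32 + 152881 + 249067\right)} = \sqrt{-255426 + 401980} = \sqrt{146554}$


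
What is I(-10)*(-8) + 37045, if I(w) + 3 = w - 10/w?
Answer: 37141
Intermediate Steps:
I(w) = -3 + w - 10/w (I(w) = -3 + (w - 10/w) = -3 + w - 10/w)
I(-10)*(-8) + 37045 = (-3 - 10 - 10/(-10))*(-8) + 37045 = (-3 - 10 - 10*(-1/10))*(-8) + 37045 = (-3 - 10 + 1)*(-8) + 37045 = -12*(-8) + 37045 = 96 + 37045 = 37141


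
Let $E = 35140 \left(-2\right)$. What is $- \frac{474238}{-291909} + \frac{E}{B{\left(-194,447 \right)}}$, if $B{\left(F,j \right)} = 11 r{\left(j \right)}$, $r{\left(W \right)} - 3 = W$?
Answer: $- \frac{605596214}{48164985} \approx -12.573$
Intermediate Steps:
$r{\left(W \right)} = 3 + W$
$B{\left(F,j \right)} = 33 + 11 j$ ($B{\left(F,j \right)} = 11 \left(3 + j\right) = 33 + 11 j$)
$E = -70280$
$- \frac{474238}{-291909} + \frac{E}{B{\left(-194,447 \right)}} = - \frac{474238}{-291909} - \frac{70280}{33 + 11 \cdot 447} = \left(-474238\right) \left(- \frac{1}{291909}\right) - \frac{70280}{33 + 4917} = \frac{474238}{291909} - \frac{70280}{4950} = \frac{474238}{291909} - \frac{7028}{495} = - \frac{605596214}{48164985}$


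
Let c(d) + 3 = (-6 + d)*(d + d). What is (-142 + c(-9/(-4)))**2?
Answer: 1677025/64 ≈ 26204.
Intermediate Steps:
c(d) = -3 + 2*d*(-6 + d) (c(d) = -3 + (-6 + d)*(d + d) = -3 + (-6 + d)*(2*d) = -3 + 2*d*(-6 + d))
(-142 + c(-9/(-4)))**2 = (-142 + (-3 - (-108)/(-4) + 2*(-9/(-4))**2))**2 = (-142 + (-3 - (-108)*(-1)/4 + 2*(-9*(-1/4))**2))**2 = (-142 + (-3 - 12*9/4 + 2*(9/4)**2))**2 = (-142 + (-3 - 27 + 2*(81/16)))**2 = (-142 + (-3 - 27 + 81/8))**2 = (-142 - 159/8)**2 = (-1295/8)**2 = 1677025/64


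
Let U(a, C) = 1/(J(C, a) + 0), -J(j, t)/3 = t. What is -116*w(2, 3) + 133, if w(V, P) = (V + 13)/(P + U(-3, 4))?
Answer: -2984/7 ≈ -426.29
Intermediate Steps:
J(j, t) = -3*t
U(a, C) = -1/(3*a) (U(a, C) = 1/(-3*a + 0) = 1/(-3*a) = -1/(3*a))
w(V, P) = (13 + V)/(⅑ + P) (w(V, P) = (V + 13)/(P - ⅓/(-3)) = (13 + V)/(P - ⅓*(-⅓)) = (13 + V)/(P + ⅑) = (13 + V)/(⅑ + P))
-116*w(2, 3) + 133 = -1044*(13 + 2)/(1 + 9*3) + 133 = -1044*15/(1 + 27) + 133 = -1044*15/28 + 133 = -116*135/28 + 133 = -3915/7 + 133 = -2984/7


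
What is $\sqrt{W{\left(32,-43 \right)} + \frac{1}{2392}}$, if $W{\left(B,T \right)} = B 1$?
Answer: $\frac{27 \sqrt{62790}}{1196} \approx 5.6569$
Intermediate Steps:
$W{\left(B,T \right)} = B$
$\sqrt{W{\left(32,-43 \right)} + \frac{1}{2392}} = \sqrt{32 + \frac{1}{2392}} = \sqrt{\frac{76545}{2392}} = \frac{27 \sqrt{62790}}{1196}$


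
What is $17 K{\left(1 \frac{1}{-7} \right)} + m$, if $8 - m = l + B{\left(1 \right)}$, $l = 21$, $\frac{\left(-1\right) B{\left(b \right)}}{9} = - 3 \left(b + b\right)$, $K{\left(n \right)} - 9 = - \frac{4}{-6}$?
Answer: $\frac{292}{3} \approx 97.333$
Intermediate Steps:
$K{\left(n \right)} = \frac{29}{3}$ ($K{\left(n \right)} = 9 - \frac{4}{-6} = 9 - - \frac{2}{3} = 9 + \frac{2}{3} = \frac{29}{3}$)
$B{\left(b \right)} = 54 b$ ($B{\left(b \right)} = - 9 \left(- 3 \left(b + b\right)\right) = - 9 \left(- 3 \cdot 2 b\right) = - 9 \left(- 6 b\right) = 54 b$)
$m = -67$ ($m = 8 - \left(21 + 54 \cdot 1\right) = 8 - \left(21 + 54\right) = 8 - 75 = -67$)
$17 K{\left(1 \frac{1}{-7} \right)} + m = 17 \cdot \frac{29}{3} - 67 = \frac{493}{3} - 67 = \frac{292}{3}$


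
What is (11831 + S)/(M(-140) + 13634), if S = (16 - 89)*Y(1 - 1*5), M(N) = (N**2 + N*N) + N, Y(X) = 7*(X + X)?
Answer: 15919/52694 ≈ 0.30210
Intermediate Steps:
Y(X) = 14*X (Y(X) = 7*(2*X) = 14*X)
M(N) = N + 2*N**2 (M(N) = (N**2 + N**2) + N = 2*N**2 + N = N + 2*N**2)
S = 4088 (S = (16 - 89)*(14*(1 - 1*5)) = -1022*(1 - 5) = -1022*(-4) = -73*(-56) = 4088)
(11831 + S)/(M(-140) + 13634) = (11831 + 4088)/(-140*(1 + 2*(-140)) + 13634) = 15919/(-140*(1 - 280) + 13634) = 15919/(-140*(-279) + 13634) = 15919/(39060 + 13634) = 15919/52694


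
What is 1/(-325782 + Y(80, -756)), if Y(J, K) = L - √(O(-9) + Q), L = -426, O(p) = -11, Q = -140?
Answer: I/(√151 - 326208*I) ≈ -3.0655e-6 + 1.1548e-10*I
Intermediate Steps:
Y(J, K) = -426 - I*√151 (Y(J, K) = -426 - √(-11 - 140) = -426 - √(-151) = -426 - I*√151)
1/(-325782 + Y(80, -756)) = 1/(-325782 + (-426 - I*√151)) = 1/(-326208 - I*√151)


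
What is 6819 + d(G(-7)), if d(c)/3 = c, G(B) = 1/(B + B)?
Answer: 95463/14 ≈ 6818.8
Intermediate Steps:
G(B) = 1/(2*B)
d(c) = 3*c
6819 + d(G(-7)) = 6819 + 3*((½)/(-7)) = 6819 + 3*((½)*(-⅐)) = 6819 + 3*(-1/14) = 6819 - 3/14 = 95463/14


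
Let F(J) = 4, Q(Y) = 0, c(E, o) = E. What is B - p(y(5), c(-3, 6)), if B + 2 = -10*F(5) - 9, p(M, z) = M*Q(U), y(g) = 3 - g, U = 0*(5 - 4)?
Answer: -51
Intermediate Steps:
U = 0 (U = 0*1 = 0)
p(M, z) = 0 (p(M, z) = M*0 = 0)
B = -51 (B = -2 + (-10*4 - 9) = -2 + (-40 - 9) = -2 - 49 = -51)
B - p(y(5), c(-3, 6)) = -51 - 1*0 = -51 + 0 = -51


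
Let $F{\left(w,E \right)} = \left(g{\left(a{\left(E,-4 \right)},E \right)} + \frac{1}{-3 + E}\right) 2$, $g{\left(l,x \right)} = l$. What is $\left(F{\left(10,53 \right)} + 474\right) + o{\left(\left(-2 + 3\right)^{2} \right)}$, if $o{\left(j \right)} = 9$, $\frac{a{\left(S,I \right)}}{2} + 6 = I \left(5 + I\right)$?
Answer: $\frac{11076}{25} \approx 443.04$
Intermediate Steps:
$a{\left(S,I \right)} = -12 + 2 I \left(5 + I\right)$
$F{\left(w,E \right)} = -40 + \frac{2}{-3 + E}$ ($F{\left(w,E \right)} = \left(\left(-12 + 2 \left(-4\right)^{2} + 10 \left(-4\right)\right) + \frac{1}{-3 + E}\right) 2 = \left(\left(-12 + 2 \cdot 16 - 40\right) + \frac{1}{-3 + E}\right) 2 = \left(\left(-12 + 32 - 40\right) + \frac{1}{-3 + E}\right) 2 = \left(-20 + \frac{1}{-3 + E}\right) 2 = -40 + \frac{2}{-3 + E}$)
$\left(F{\left(10,53 \right)} + 474\right) + o{\left(\left(-2 + 3\right)^{2} \right)} = \left(\frac{2 \left(61 - 1060\right)}{-3 + 53} + 474\right) + 9 = \left(\frac{2 \left(61 - 1060\right)}{50} + 474\right) + 9 = \left(2 \cdot \frac{1}{50} \left(-999\right) + 474\right) + 9 = \left(- \frac{999}{25} + 474\right) + 9 = \frac{10851}{25} + 9 = \frac{11076}{25}$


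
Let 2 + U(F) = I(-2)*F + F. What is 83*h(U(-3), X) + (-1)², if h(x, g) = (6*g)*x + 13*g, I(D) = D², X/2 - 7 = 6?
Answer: -192061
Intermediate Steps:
X = 26 (X = 14 + 2*6 = 14 + 12 = 26)
U(F) = -2 + 5*F (U(F) = -2 + ((-2)²*F + F) = -2 + (4*F + F) = -2 + 5*F)
h(x, g) = 13*g + 6*g*x (h(x, g) = 6*g*x + 13*g = 13*g + 6*g*x)
83*h(U(-3), X) + (-1)² = 83*(26*(13 + 6*(-2 + 5*(-3)))) + (-1)² = 83*(26*(13 + 6*(-2 - 15))) + 1 = 83*(26*(13 + 6*(-17))) + 1 = 83*(26*(13 - 102)) + 1 = 83*(26*(-89)) + 1 = 83*(-2314) + 1 = -192062 + 1 = -192061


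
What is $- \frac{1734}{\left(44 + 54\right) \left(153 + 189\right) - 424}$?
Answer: $- \frac{867}{16546} \approx -0.052399$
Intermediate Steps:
$- \frac{1734}{\left(44 + 54\right) \left(153 + 189\right) - 424} = - \frac{1734}{98 \cdot 342 - 424} = - \frac{1734}{33516 - 424} = - \frac{1734}{33092} = \left(-1734\right) \frac{1}{33092} = - \frac{867}{16546}$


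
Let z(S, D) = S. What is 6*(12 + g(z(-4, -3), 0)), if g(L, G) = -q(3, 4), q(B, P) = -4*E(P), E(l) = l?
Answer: 168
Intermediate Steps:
q(B, P) = -4*P
g(L, G) = 16 (g(L, G) = -(-4)*4 = -1*(-16) = 16)
6*(12 + g(z(-4, -3), 0)) = 6*(12 + 16) = 6*28 = 168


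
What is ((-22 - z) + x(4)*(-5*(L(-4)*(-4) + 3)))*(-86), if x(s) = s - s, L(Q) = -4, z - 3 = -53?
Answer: -2408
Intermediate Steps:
z = -50 (z = 3 - 53 = -50)
x(s) = 0
((-22 - z) + x(4)*(-5*(L(-4)*(-4) + 3)))*(-86) = ((-22 - 1*(-50)) + 0*(-5*(-4*(-4) + 3)))*(-86) = ((-22 + 50) + 0*(-5*(16 + 3)))*(-86) = (28 + 0*(-5*19))*(-86) = (28 + 0*(-95))*(-86) = (28 + 0)*(-86) = 28*(-86) = -2408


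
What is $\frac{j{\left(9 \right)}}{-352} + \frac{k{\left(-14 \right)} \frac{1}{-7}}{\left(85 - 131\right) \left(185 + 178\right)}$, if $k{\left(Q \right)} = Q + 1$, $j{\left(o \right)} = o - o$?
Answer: $- \frac{13}{116886} \approx -0.00011122$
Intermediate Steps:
$j{\left(o \right)} = 0$
$k{\left(Q \right)} = 1 + Q$
$\frac{j{\left(9 \right)}}{-352} + \frac{k{\left(-14 \right)} \frac{1}{-7}}{\left(85 - 131\right) \left(185 + 178\right)} = \frac{0}{-352} + \frac{\left(1 - 14\right) \frac{1}{-7}}{\left(85 - 131\right) \left(185 + 178\right)} = 0 \left(- \frac{1}{352}\right) + \frac{\left(-13\right) \left(- \frac{1}{7}\right)}{\left(-46\right) 363} = 0 + \frac{13}{7 \left(-16698\right)} = 0 + \frac{13}{7} \left(- \frac{1}{16698}\right) = 0 - \frac{13}{116886} = - \frac{13}{116886}$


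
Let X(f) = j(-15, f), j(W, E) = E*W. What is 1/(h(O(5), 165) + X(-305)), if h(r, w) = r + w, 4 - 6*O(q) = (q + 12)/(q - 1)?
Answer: 24/113759 ≈ 0.00021097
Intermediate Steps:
O(q) = 2/3 - (12 + q)/(6*(-1 + q)) (O(q) = 2/3 - (q + 12)/(6*(q - 1)) = 2/3 - (12 + q)/(6*(-1 + q)))
X(f) = -15*f (X(f) = f*(-15) = -15*f)
1/(h(O(5), 165) + X(-305)) = 1/(((-16 + 3*5)/(6*(-1 + 5)) + 165) - 15*(-305)) = 1/(((1/6)*(-16 + 15)/4 + 165) + 4575) = 1/(((1/6)*(1/4)*(-1) + 165) + 4575) = 1/((-1/24 + 165) + 4575) = 1/(3959/24 + 4575) = 1/(113759/24) = 24/113759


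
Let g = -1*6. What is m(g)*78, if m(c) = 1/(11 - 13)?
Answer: -39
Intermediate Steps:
g = -6
m(c) = -½ (m(c) = 1/(-2) = -½)
m(g)*78 = -½*78 = -39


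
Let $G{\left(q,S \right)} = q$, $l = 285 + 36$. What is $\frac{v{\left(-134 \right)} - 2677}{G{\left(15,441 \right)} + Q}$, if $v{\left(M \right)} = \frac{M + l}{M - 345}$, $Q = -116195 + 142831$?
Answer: $- \frac{1282470}{12765829} \approx -0.10046$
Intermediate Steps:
$Q = 26636$
$l = 321$
$v{\left(M \right)} = \frac{321 + M}{-345 + M}$ ($v{\left(M \right)} = \frac{M + 321}{M - 345} = \frac{321 + M}{-345 + M}$)
$\frac{v{\left(-134 \right)} - 2677}{G{\left(15,441 \right)} + Q} = \frac{\frac{321 - 134}{-345 - 134} - 2677}{15 + 26636} = \frac{\frac{1}{-479} \cdot 187 - 2677}{26651} = \left(\left(- \frac{1}{479}\right) 187 - 2677\right) \frac{1}{26651} = \left(- \frac{187}{479} - 2677\right) \frac{1}{26651} = \left(- \frac{1282470}{479}\right) \frac{1}{26651} = - \frac{1282470}{12765829}$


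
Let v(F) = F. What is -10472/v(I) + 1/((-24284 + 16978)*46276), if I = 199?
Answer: -3540504199431/67280398744 ≈ -52.623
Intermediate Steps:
-10472/v(I) + 1/((-24284 + 16978)*46276) = -10472/199 + 1/((-24284 + 16978)*46276) = -10472*1/199 + (1/46276)/(-7306) = -10472/199 - 1/7306*1/46276 = -10472/199 - 1/338092456 = -3540504199431/67280398744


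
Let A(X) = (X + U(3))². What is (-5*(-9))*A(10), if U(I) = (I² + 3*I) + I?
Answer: 43245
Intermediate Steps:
U(I) = I² + 4*I
A(X) = (21 + X)² (A(X) = (X + 3*(4 + 3))² = (X + 3*7)² = (X + 21)² = (21 + X)²)
(-5*(-9))*A(10) = (-5*(-9))*(21 + 10)² = 45*31² = 45*961 = 43245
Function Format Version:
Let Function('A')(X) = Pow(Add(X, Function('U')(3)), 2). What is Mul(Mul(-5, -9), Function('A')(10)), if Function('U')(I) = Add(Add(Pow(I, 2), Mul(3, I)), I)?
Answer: 43245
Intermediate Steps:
Function('U')(I) = Add(Pow(I, 2), Mul(4, I))
Function('A')(X) = Pow(Add(21, X), 2) (Function('A')(X) = Pow(Add(X, Mul(3, Add(4, 3))), 2) = Pow(Add(X, Mul(3, 7)), 2) = Pow(Add(X, 21), 2) = Pow(Add(21, X), 2))
Mul(Mul(-5, -9), Function('A')(10)) = Mul(Mul(-5, -9), Pow(Add(21, 10), 2)) = Mul(45, Pow(31, 2)) = Mul(45, 961) = 43245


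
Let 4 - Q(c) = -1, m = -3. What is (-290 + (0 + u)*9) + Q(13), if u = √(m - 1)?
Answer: -285 + 18*I ≈ -285.0 + 18.0*I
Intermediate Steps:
u = 2*I (u = √(-3 - 1) = √(-4) = 2*I ≈ 2.0*I)
Q(c) = 5 (Q(c) = 4 - 1*(-1) = 4 + 1 = 5)
(-290 + (0 + u)*9) + Q(13) = (-290 + (0 + 2*I)*9) + 5 = (-290 + (2*I)*9) + 5 = (-290 + 18*I) + 5 = -285 + 18*I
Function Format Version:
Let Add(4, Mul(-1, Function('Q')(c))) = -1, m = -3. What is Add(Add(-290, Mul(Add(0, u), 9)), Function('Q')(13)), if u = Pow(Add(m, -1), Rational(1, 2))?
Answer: Add(-285, Mul(18, I)) ≈ Add(-285.00, Mul(18.000, I))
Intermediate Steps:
u = Mul(2, I) (u = Pow(Add(-3, -1), Rational(1, 2)) = Pow(-4, Rational(1, 2)) = Mul(2, I) ≈ Mul(2.0000, I))
Function('Q')(c) = 5 (Function('Q')(c) = Add(4, Mul(-1, -1)) = Add(4, 1) = 5)
Add(Add(-290, Mul(Add(0, u), 9)), Function('Q')(13)) = Add(Add(-290, Mul(Add(0, Mul(2, I)), 9)), 5) = Add(Add(-290, Mul(Mul(2, I), 9)), 5) = Add(Add(-290, Mul(18, I)), 5) = Add(-285, Mul(18, I))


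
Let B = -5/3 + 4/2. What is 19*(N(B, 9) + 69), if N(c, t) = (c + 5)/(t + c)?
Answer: 9253/7 ≈ 1321.9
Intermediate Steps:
B = 1/3 (B = -5*1/3 + 4*(1/2) = -5/3 + 2 = 1/3 ≈ 0.33333)
N(c, t) = (5 + c)/(c + t)
19*(N(B, 9) + 69) = 19*((5 + 1/3)/(1/3 + 9) + 69) = 19*((16/3)/(28/3) + 69) = 19*((3/28)*(16/3) + 69) = 19*(4/7 + 69) = 19*(487/7) = 9253/7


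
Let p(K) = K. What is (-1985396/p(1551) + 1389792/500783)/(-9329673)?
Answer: 992096997676/7246491674270409 ≈ 0.00013691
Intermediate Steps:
(-1985396/p(1551) + 1389792/500783)/(-9329673) = (-1985396/1551 + 1389792/500783)/(-9329673) = (-1985396*1/1551 + 1389792*(1/500783))*(-1/9329673) = (-1985396/1551 + 1389792/500783)*(-1/9329673) = -992096997676/776714433*(-1/9329673) = 992096997676/7246491674270409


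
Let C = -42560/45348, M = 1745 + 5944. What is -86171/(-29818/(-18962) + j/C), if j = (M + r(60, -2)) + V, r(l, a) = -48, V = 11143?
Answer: 28594553785/6640987547 ≈ 4.3058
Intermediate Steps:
M = 7689
C = -10640/11337 (C = -42560*1/45348 = -10640/11337 ≈ -0.93852)
j = 18784 (j = (7689 - 48) + 11143 = 7641 + 11143 = 18784)
-86171/(-29818/(-18962) + j/C) = -86171/(-29818/(-18962) + 18784/(-10640/11337)) = -86171/(-29818*(-1/18962) + 18784*(-11337/10640)) = -86171/(14909/9481 - 13309638/665) = -86171/(-6640987547/331835) = -86171*(-331835/6640987547) = 28594553785/6640987547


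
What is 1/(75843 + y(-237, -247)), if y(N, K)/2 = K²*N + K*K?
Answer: -1/28720405 ≈ -3.4818e-8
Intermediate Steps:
y(N, K) = 2*K² + 2*N*K² (y(N, K) = 2*(K²*N + K*K) = 2*(N*K² + K²) = 2*(K² + N*K²) = 2*K² + 2*N*K²)
1/(75843 + y(-237, -247)) = 1/(75843 + 2*(-247)²*(1 - 237)) = 1/(75843 + 2*61009*(-236)) = 1/(75843 - 28796248) = 1/(-28720405) = -1/28720405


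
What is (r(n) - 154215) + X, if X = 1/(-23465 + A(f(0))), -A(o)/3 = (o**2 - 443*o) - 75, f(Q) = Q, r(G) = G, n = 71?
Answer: -3582306561/23240 ≈ -1.5414e+5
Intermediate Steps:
A(o) = 225 - 3*o**2 + 1329*o (A(o) = -3*((o**2 - 443*o) - 75) = -3*(-75 + o**2 - 443*o) = 225 - 3*o**2 + 1329*o)
X = -1/23240 (X = 1/(-23465 + (225 - 3*0**2 + 1329*0)) = 1/(-23465 + (225 - 3*0 + 0)) = 1/(-23465 + (225 + 0 + 0)) = 1/(-23465 + 225) = 1/(-23240) = -1/23240 ≈ -4.3029e-5)
(r(n) - 154215) + X = (71 - 154215) - 1/23240 = -154144 - 1/23240 = -3582306561/23240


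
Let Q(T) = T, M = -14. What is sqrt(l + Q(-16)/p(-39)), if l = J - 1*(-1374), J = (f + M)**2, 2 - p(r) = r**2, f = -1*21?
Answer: sqrt(122384807)/217 ≈ 50.980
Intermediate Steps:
f = -21
p(r) = 2 - r**2
J = 1225 (J = (-21 - 14)**2 = (-35)**2 = 1225)
l = 2599 (l = 1225 - 1*(-1374) = 1225 + 1374 = 2599)
sqrt(l + Q(-16)/p(-39)) = sqrt(2599 - 16/(2 - 1*(-39)**2)) = sqrt(2599 - 16/(2 - 1*1521)) = sqrt(2599 - 16/(2 - 1521)) = sqrt(2599 - 16/(-1519)) = sqrt(2599 - 16*(-1/1519)) = sqrt(2599 + 16/1519) = sqrt(3947897/1519) = sqrt(122384807)/217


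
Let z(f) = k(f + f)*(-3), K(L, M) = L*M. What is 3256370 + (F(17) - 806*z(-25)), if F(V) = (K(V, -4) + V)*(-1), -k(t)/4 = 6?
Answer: 3198389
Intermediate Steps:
k(t) = -24 (k(t) = -4*6 = -24)
z(f) = 72 (z(f) = -24*(-3) = 72)
F(V) = 3*V (F(V) = (V*(-4) + V)*(-1) = (-4*V + V)*(-1) = -3*V*(-1) = 3*V)
3256370 + (F(17) - 806*z(-25)) = 3256370 + (3*17 - 806*72) = 3256370 + (51 - 58032) = 3256370 - 57981 = 3198389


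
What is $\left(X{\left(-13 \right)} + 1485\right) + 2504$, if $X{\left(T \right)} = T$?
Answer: $3976$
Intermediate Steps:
$\left(X{\left(-13 \right)} + 1485\right) + 2504 = \left(-13 + 1485\right) + 2504 = 1472 + 2504 = 3976$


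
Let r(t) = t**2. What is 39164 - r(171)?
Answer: 9923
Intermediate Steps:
39164 - r(171) = 39164 - 1*171**2 = 39164 - 1*29241 = 39164 - 29241 = 9923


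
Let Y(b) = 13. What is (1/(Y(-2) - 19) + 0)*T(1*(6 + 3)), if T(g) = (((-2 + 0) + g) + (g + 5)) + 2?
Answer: -23/6 ≈ -3.8333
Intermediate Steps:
T(g) = 5 + 2*g (T(g) = ((-2 + g) + (5 + g)) + 2 = (3 + 2*g) + 2 = 5 + 2*g)
(1/(Y(-2) - 19) + 0)*T(1*(6 + 3)) = (1/(13 - 19) + 0)*(5 + 2*(1*(6 + 3))) = (1/(-6) + 0)*(5 + 2*(1*9)) = (-⅙ + 0)*(5 + 2*9) = -(5 + 18)/6 = -⅙*23 = -23/6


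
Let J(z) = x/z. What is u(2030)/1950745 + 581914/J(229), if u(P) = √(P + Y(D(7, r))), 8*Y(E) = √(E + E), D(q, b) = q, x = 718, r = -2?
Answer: 66629153/359 + √(32480 + 2*√14)/7802980 ≈ 1.8560e+5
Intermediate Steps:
Y(E) = √2*√E/8 (Y(E) = √(E + E)/8 = √(2*E)/8 = (√2*√E)/8 = √2*√E/8)
u(P) = √(P + √14/8) (u(P) = √(P + √2*√7/8) = √(P + √14/8))
J(z) = 718/z
u(2030)/1950745 + 581914/J(229) = (√(2*√14 + 16*2030)/4)/1950745 + 581914/((718/229)) = (√(2*√14 + 32480)/4)*(1/1950745) + 581914/((718*(1/229))) = (√(32480 + 2*√14)/4)*(1/1950745) + 581914/(718/229) = √(32480 + 2*√14)/7802980 + 581914*(229/718) = √(32480 + 2*√14)/7802980 + 66629153/359 = 66629153/359 + √(32480 + 2*√14)/7802980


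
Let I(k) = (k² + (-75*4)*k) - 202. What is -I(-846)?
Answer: -969314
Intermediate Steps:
I(k) = -202 + k² - 300*k (I(k) = (k² - 300*k) - 202 = -202 + k² - 300*k)
-I(-846) = -(-202 + (-846)² - 300*(-846)) = -(-202 + 715716 + 253800) = -1*969314 = -969314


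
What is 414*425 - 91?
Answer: 175859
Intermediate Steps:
414*425 - 91 = 175950 - 91 = 175859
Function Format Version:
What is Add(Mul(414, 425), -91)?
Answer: 175859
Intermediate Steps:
Add(Mul(414, 425), -91) = Add(175950, -91) = 175859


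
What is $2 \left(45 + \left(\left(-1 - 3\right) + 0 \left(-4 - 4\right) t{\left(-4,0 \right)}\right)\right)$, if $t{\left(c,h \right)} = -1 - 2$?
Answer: $82$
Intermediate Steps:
$t{\left(c,h \right)} = -3$ ($t{\left(c,h \right)} = -1 - 2 = -3$)
$2 \left(45 + \left(\left(-1 - 3\right) + 0 \left(-4 - 4\right) t{\left(-4,0 \right)}\right)\right) = 2 \left(45 + \left(\left(-1 - 3\right) + 0 \left(-4 - 4\right) \left(-3\right)\right)\right) = 2 \left(45 - \left(4 + 0 \left(\left(-8\right) \left(-3\right)\right)\right)\right) = 2 \left(45 + \left(-4 + 0 \cdot 24\right)\right) = 2 \left(45 + \left(-4 + 0\right)\right) = 2 \left(45 - 4\right) = 2 \cdot 41 = 82$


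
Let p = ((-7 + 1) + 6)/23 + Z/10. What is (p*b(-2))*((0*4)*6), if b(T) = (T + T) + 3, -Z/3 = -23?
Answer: 0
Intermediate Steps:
Z = 69 (Z = -3*(-23) = 69)
b(T) = 3 + 2*T (b(T) = 2*T + 3 = 3 + 2*T)
p = 69/10 (p = ((-7 + 1) + 6)/23 + 69/10 = (-6 + 6)*(1/23) + 69*(⅒) = 0*(1/23) + 69/10 = 0 + 69/10 = 69/10 ≈ 6.9000)
(p*b(-2))*((0*4)*6) = (69*(3 + 2*(-2))/10)*((0*4)*6) = (69*(3 - 4)/10)*(0*6) = ((69/10)*(-1))*0 = -69/10*0 = 0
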